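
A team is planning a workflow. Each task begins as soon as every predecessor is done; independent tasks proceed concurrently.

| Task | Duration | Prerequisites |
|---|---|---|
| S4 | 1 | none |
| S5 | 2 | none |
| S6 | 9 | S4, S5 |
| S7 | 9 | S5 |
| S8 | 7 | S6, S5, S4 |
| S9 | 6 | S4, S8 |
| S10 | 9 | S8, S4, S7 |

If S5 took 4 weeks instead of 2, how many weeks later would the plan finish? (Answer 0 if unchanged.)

2

As given, the longest chain is S5→S6→S8→S10 = 2+9+7+9 = 27, so the finish is 27 weeks.
S5 is on the critical path; changing it to 4 makes that path 29 weeks.
The critical path is still S5→S6→S8→S10; finish is now 29 weeks.
Change in finish: 29 − 27 = +2 weeks.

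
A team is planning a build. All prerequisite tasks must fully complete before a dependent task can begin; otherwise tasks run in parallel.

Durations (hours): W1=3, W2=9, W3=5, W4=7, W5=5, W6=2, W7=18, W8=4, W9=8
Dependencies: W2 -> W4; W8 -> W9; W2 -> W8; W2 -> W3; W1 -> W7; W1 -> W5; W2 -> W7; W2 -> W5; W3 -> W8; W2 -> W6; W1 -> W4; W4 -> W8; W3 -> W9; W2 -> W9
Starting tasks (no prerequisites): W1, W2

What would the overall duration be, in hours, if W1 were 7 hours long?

Actual critical path: W2→W4→W8→W9 = 9+7+4+8 = 28 ⇒ 28 hours.
The longest path through W1 is only 22 hours, so W1 has float 6.
No other chain overtakes it, so the finish is 28 hours.

28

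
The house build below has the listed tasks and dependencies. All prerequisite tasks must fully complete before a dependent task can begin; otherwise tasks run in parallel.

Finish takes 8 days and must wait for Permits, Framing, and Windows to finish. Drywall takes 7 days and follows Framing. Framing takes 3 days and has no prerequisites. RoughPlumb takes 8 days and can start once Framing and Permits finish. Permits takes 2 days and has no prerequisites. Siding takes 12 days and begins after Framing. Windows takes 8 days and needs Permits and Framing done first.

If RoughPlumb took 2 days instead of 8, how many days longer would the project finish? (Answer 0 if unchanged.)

0

Actual critical path: Framing→Windows→Finish = 3+8+8 = 19 ⇒ 19 days.
The longest path through RoughPlumb is only 11 days, so RoughPlumb has float 8.
That remains the longest chain; total 19 days.
Change in finish: 19 − 19 = +0 days.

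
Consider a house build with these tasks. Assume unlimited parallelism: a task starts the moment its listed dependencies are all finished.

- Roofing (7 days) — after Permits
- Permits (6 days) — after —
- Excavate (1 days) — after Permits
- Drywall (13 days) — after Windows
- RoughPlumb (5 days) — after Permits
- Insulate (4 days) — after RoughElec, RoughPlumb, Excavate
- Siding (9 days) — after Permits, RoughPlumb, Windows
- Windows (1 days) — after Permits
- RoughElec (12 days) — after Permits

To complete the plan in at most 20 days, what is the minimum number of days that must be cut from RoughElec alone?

Current finish: 22 days; target: 20.
RoughElec is on every critical path, so each day cut from RoughElec cuts the finish by one (this holds down to a finish of 20).
Need 22 − 20 = 2 days off RoughElec → RoughElec becomes 10 days, finish becomes 20.

2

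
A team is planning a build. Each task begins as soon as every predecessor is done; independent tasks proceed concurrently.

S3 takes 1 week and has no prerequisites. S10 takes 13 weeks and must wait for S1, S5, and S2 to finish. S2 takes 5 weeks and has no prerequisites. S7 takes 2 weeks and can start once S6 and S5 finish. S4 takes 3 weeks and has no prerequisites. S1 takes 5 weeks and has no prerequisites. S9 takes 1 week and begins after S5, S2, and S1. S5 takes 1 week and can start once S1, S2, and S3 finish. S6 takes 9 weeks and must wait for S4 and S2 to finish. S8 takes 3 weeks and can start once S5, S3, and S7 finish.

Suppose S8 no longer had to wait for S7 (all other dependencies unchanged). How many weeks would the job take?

Original critical path: S1→S5→S10 = 5+1+13 = 19 ⇒ 19 weeks.
Without S7→S8, S8's earliest start moves from 16 to 6.
After: S1→S5→S10 = 5+1+13 = 19 → 19 weeks.

19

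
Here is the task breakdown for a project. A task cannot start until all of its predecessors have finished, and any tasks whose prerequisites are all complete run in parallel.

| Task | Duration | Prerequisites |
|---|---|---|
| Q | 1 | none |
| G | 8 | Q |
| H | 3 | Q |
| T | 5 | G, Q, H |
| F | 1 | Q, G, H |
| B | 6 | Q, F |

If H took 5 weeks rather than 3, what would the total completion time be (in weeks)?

16

The binding path is Q→G→F→B = 1+8+1+6 = 16; finish at 16 weeks.
H is off the critical path — its longest chain is 11 weeks, giving 5 of slack.
The critical path is still Q→G→F→B; finish is now 16 weeks.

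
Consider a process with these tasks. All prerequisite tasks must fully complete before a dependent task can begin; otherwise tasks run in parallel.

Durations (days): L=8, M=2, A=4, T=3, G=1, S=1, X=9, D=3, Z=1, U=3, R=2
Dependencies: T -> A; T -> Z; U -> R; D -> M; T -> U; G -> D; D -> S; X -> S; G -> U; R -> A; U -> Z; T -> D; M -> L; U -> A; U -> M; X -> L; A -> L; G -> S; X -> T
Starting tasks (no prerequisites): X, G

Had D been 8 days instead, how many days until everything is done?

30

Actual critical path: X→T→U→R→A→L = 9+3+3+2+4+8 = 29 ⇒ 29 days.
The longest path through D is only 25 days, so D has float 4.
Now X→T→D→M→L = 9+3+8+2+8 = 30 is longest, so the finish becomes 30 days.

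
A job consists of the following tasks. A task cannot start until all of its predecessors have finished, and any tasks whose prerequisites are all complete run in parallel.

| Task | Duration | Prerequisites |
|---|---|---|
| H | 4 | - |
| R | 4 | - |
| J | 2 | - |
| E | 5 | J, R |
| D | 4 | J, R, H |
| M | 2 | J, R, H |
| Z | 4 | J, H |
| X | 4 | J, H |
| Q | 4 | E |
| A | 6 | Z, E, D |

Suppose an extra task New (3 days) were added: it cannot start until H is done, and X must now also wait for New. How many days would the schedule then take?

15

Originally the schedule takes 15 days.
With New inserted, X now waits for max(J, H, New).
New critical path: R→E→A = 4+5+6 = 15 ⇒ 15 days.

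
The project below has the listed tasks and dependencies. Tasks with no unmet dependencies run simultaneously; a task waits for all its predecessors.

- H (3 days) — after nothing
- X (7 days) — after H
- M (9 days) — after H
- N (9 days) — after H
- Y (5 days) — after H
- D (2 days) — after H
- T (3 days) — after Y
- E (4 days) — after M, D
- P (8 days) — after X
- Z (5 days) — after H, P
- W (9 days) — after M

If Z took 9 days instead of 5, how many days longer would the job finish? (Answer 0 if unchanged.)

4

As given, the longest chain is H→X→P→Z = 3+7+8+5 = 23, so the finish is 23 days.
Since Z is critical, the +4 change carries straight to that chain (now 27 days).
The critical path is still H→X→P→Z; finish is now 27 days.
Change in finish: 27 − 23 = +4 days.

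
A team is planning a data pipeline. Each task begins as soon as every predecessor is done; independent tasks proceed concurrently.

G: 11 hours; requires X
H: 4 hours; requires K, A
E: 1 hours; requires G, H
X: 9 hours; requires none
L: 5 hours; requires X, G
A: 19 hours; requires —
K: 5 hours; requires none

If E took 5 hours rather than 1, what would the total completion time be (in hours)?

Critical path before the change: X→G→L = 9+11+5 = 25 giving 25 hours.
E has 1 hour of float (longest path through it is 24).
Now A→H→E = 19+4+5 = 28 is longest, so the finish becomes 28 hours.

28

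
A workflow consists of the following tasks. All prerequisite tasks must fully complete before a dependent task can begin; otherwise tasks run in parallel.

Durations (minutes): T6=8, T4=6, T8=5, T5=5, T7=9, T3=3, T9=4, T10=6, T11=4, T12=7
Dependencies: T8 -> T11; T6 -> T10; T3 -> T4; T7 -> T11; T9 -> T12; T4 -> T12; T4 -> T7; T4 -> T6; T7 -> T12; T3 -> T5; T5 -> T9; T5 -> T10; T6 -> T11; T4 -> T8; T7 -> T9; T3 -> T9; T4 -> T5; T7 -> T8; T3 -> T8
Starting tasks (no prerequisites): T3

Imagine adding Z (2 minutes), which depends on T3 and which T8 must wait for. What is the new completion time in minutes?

Originally the workflow takes 29 minutes.
With Z inserted, T8 now waits for max(T7, T4, T3, Z).
New critical path: T3→T4→T7→T9→T12 = 3+6+9+4+7 = 29 ⇒ 29 minutes.

29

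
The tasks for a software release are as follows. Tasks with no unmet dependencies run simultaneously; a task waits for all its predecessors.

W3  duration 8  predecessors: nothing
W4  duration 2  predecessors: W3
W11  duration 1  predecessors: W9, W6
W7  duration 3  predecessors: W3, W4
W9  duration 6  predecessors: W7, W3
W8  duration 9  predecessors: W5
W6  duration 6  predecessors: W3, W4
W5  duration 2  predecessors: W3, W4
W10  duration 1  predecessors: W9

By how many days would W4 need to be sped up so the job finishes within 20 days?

1

Current finish: 21 days; target: 20.
W4 is on every critical path, so each day cut from W4 cuts the finish by one (this holds down to a finish of 20).
Need 21 − 20 = 1 day off W4 → W4 becomes 1 day, finish becomes 20.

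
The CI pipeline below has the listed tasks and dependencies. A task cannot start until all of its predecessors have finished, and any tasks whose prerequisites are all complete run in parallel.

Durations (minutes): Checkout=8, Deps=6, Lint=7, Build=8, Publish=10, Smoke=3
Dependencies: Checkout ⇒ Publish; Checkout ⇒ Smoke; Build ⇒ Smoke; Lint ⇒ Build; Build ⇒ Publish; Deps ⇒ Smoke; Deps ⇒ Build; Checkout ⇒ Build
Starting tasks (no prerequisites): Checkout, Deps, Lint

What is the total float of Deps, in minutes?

2

The longest chain is Checkout→Build→Publish = 8+8+10 = 26; overall finish 26 minutes.
Longest path through Deps: 24 minutes (earliest finish 6, latest finish 8).
Slack of Deps = 2 − 0 = 2 minutes.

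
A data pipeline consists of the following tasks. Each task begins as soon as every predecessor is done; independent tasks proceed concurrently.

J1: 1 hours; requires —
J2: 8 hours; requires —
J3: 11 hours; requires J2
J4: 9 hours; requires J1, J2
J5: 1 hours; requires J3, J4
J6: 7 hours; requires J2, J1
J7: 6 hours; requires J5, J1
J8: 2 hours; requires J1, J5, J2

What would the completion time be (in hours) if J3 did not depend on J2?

With the dependency in place, J2→J3→J5→J7 = 8+11+1+6 = 26 sets the finish at 26 hours.
Without J2→J3, J3's earliest start moves from 8 to 0.
After: J2→J4→J5→J7 = 8+9+1+6 = 24 → 24 hours.

24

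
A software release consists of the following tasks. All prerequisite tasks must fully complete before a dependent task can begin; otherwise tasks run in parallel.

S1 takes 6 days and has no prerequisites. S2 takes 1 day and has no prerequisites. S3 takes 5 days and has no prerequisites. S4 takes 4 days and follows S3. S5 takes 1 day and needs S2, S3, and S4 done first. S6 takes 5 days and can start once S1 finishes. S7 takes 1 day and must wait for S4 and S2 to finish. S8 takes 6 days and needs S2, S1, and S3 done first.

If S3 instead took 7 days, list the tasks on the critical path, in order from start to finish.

S3, S8

Baseline: S1→S8 = 6+6 = 12 → 12 days.
S3 has 1 day of float (longest path through it is 11).
The binding chain switches to S3→S8 = 7+6 = 13; finish 13 days.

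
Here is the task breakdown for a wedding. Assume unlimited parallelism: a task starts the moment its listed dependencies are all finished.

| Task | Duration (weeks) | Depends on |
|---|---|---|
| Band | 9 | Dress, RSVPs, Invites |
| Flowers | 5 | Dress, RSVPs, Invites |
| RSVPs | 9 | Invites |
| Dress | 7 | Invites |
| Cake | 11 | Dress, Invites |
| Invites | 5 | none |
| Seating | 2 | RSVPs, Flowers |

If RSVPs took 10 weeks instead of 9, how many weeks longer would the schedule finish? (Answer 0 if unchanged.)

Critical path before the change: Invites→RSVPs→Band = 5+9+9 = 23 giving 23 weeks.
Since RSVPs is critical, the +1 change carries straight to that chain (now 24 weeks).
The critical path is still Invites→RSVPs→Band; finish is now 24 weeks.
Change in finish: 24 − 23 = +1 weeks.

1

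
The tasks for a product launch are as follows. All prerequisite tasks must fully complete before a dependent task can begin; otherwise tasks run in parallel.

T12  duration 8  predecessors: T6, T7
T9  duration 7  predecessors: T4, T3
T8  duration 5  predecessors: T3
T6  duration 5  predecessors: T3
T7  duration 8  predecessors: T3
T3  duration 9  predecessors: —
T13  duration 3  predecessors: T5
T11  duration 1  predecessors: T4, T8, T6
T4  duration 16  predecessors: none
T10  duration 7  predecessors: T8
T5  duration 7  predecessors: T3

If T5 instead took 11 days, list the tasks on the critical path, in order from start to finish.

T3, T7, T12

Critical path before the change: T3→T7→T12 = 9+8+8 = 25 giving 25 days.
The longest path through T5 is only 19 days, so T5 has float 6.
That remains the longest chain; total 25 days.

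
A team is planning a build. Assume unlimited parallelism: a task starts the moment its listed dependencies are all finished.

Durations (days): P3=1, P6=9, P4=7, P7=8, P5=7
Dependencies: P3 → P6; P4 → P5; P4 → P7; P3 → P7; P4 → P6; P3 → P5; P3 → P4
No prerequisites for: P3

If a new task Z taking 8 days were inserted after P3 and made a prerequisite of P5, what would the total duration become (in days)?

Originally the job takes 17 days.
With Z inserted, P5 now waits for max(P3, P4, Z).
New critical path: P3→P4→P6 = 1+7+9 = 17 ⇒ 17 days.

17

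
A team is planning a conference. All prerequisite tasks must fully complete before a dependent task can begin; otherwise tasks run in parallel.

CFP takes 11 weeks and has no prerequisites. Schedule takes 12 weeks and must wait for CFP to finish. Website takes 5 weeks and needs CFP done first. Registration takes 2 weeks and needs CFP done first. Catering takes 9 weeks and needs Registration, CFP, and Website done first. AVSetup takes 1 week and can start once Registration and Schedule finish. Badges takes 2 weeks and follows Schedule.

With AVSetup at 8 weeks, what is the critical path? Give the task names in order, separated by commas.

CFP, Schedule, AVSetup

Actual critical path: CFP→Schedule→Badges = 11+12+2 = 25 ⇒ 25 weeks.
AVSetup is off the critical path — its longest chain is 24 weeks, giving 1 of slack.
New critical path: CFP→Schedule→AVSetup = 11+12+8 = 31 ⇒ 31 weeks.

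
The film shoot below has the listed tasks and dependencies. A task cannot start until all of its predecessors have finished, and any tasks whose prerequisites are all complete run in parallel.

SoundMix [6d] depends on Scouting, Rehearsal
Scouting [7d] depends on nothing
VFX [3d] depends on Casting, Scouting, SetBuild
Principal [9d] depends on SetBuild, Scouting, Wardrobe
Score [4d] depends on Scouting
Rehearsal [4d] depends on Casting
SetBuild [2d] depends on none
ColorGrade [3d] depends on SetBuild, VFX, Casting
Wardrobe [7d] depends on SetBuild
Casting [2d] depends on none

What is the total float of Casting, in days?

SetBuild→Wardrobe→Principal = 2+7+9 = 18 sets the makespan at 18 days.
Casting finishes as early as 2 and must finish by 8.
Float = 18 − 12 = 6.

6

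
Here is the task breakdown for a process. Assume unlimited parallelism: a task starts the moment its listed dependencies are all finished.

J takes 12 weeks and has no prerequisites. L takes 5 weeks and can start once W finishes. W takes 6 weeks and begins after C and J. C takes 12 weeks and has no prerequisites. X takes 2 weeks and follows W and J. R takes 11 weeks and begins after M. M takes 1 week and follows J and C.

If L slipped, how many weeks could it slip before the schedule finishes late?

J→M→R = 12+1+11 = 24 sets the makespan at 24 weeks.
The longest chain containing L totals 23 weeks.
Float = 24 − 23 = 1.

1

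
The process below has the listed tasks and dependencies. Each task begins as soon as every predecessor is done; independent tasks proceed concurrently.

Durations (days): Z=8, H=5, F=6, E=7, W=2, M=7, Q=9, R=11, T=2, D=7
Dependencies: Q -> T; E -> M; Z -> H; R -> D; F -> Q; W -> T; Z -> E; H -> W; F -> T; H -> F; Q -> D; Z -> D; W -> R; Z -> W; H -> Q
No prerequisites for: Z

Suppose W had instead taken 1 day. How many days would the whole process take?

35

Actual critical path: Z→H→F→Q→D = 8+5+6+9+7 = 35 ⇒ 35 days.
W has 2 days of float (longest path through it is 33).
That remains the longest chain; total 35 days.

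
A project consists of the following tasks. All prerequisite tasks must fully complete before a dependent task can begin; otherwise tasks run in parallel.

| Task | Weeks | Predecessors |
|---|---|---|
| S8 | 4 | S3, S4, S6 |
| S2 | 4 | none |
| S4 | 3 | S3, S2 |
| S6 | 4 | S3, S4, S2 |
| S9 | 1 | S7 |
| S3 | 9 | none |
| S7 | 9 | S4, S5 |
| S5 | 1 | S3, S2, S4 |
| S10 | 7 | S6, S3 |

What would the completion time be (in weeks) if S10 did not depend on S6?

23

Before: longest chain S3→S4→S5→S7→S9 = 9+3+1+9+1 = 23, finish 23.
Without S6→S10, S10's earliest start moves from 16 to 9.
New critical path: S3→S4→S5→S7→S9 = 9+3+1+9+1 = 23 ⇒ 23 weeks.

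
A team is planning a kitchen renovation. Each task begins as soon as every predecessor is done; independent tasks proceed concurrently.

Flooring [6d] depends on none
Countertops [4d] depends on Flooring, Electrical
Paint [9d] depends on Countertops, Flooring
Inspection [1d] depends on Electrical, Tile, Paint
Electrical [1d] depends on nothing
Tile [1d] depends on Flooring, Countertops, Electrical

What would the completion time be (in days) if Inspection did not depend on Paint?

With the dependency in place, Flooring→Countertops→Paint→Inspection = 6+4+9+1 = 20 sets the finish at 20 days.
Without Paint→Inspection, Inspection's earliest start moves from 19 to 11.
The longest chain is now Flooring→Countertops→Paint = 6+4+9 = 19, so the schedule takes 19 days.

19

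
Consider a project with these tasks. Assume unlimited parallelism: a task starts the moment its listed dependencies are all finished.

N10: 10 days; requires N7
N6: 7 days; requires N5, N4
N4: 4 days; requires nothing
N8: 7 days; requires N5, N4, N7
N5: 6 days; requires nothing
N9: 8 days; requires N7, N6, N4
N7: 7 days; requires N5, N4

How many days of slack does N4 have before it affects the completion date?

2

N5→N7→N10 = 6+7+10 = 23 sets the makespan at 23 days.
N4 finishes as early as 4 and must finish by 6.
Float = 23 − 21 = 2.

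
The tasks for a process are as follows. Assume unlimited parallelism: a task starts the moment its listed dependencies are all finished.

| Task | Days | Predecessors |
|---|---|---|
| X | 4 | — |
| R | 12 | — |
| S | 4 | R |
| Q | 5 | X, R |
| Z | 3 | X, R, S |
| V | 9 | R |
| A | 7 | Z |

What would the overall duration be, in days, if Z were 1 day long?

Critical path before the change: R→S→Z→A = 12+4+3+7 = 26 giving 26 days.
Z lies on that path, so at 1 day the path becomes 24 days.
No other chain overtakes it, so the finish is 24 days.

24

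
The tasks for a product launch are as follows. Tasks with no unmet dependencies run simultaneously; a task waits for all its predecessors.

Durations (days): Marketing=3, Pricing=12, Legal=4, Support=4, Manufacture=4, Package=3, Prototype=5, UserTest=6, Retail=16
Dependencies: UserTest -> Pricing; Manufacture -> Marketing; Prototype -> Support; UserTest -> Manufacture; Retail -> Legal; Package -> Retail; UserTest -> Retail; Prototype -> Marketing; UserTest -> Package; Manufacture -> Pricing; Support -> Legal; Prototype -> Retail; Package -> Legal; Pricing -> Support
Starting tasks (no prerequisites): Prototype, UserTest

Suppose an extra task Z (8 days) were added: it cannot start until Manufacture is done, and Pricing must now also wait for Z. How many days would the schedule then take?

38

Originally the schedule takes 30 days.
With Z inserted, Pricing now waits for max(Manufacture, UserTest, Z).
New critical path: UserTest→Manufacture→Z→Pricing→Support→Legal = 6+4+8+12+4+4 = 38 ⇒ 38 days.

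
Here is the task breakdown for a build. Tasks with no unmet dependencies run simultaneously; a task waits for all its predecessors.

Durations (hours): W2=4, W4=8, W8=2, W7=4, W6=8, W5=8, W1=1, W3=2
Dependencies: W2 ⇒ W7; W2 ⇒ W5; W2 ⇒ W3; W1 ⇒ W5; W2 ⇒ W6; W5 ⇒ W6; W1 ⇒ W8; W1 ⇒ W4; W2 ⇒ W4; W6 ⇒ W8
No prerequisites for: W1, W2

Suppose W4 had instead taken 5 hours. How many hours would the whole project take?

22

Baseline: W2→W5→W6→W8 = 4+8+8+2 = 22 → 22 hours.
W4 has 10 hours of float (longest path through it is 12).
The critical path is still W2→W5→W6→W8; finish is now 22 hours.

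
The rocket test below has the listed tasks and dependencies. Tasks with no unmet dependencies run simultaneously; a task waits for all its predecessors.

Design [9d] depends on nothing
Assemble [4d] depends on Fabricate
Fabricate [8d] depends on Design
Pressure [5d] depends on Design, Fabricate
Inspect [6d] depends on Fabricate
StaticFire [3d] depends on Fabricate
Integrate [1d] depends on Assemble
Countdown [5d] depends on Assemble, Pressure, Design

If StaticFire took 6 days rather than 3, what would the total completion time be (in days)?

As given, the longest chain is Design→Fabricate→Pressure→Countdown = 9+8+5+5 = 27, so the finish is 27 days.
StaticFire has 7 days of float (longest path through it is 20).
That remains the longest chain; total 27 days.

27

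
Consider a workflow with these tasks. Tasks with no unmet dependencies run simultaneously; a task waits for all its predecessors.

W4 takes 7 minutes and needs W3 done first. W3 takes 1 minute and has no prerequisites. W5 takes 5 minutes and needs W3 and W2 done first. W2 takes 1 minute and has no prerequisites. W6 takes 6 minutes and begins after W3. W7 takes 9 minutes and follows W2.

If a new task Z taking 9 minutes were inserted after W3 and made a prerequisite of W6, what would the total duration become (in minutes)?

16

Originally the schedule takes 10 minutes.
With Z inserted, W6 now waits for max(W3, Z).
New critical path: W3→Z→W6 = 1+9+6 = 16 ⇒ 16 minutes.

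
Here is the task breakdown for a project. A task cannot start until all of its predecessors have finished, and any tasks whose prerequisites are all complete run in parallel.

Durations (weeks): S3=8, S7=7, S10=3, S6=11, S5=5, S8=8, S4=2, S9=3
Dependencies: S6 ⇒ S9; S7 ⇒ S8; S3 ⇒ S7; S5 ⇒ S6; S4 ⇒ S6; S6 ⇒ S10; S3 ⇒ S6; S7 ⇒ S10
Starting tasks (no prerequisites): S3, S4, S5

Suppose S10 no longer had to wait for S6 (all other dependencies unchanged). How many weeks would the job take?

23

Original critical path: S3→S7→S8 = 8+7+8 = 23 ⇒ 23 weeks.
Without S6→S10, S10's earliest start moves from 19 to 15.
After: S3→S7→S8 = 8+7+8 = 23 → 23 weeks.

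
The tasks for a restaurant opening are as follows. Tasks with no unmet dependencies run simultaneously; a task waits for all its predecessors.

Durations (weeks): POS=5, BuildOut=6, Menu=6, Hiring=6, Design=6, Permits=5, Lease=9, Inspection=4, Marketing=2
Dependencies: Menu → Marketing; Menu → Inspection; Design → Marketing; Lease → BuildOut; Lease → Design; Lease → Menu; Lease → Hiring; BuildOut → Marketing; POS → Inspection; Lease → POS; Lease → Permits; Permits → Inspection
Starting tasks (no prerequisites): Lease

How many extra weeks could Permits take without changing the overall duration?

The longest chain is Lease→Menu→Inspection = 9+6+4 = 19; overall finish 19 weeks.
The longest chain containing Permits totals 18 weeks.
So Permits can slip 15 − 14 = 1 week.

1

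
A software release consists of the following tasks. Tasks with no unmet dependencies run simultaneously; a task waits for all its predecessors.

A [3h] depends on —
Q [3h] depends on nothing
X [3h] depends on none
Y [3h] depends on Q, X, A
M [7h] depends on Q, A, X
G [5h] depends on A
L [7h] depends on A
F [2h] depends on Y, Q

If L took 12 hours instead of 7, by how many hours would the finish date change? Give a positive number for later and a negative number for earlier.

5

Actual critical path: A→L = 3+7 = 10 ⇒ 10 hours.
L lies on that path, so at 12 hours the path becomes 15 hours.
That remains the longest chain; total 15 hours.
Change in finish: 15 − 10 = +5 hours.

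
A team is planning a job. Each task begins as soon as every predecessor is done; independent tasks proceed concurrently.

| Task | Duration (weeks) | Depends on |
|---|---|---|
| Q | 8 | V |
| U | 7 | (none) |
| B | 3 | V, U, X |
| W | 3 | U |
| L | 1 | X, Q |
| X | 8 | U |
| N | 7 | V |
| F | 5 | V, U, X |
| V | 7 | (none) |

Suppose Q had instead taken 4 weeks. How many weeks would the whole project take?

20

The binding path is U→X→F = 7+8+5 = 20; finish at 20 weeks.
Q has 4 weeks of float (longest path through it is 16).
No other chain overtakes it, so the finish is 20 weeks.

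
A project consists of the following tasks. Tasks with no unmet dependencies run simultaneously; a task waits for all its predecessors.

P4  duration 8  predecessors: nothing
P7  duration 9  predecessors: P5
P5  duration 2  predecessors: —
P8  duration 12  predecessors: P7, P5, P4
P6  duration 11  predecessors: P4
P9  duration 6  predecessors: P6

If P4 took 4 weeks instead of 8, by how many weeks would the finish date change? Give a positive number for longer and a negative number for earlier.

-2

The binding path is P4→P6→P9 = 8+11+6 = 25; finish at 25 weeks.
Since P4 is critical, the -4 change carries straight to that chain (now 21 weeks).
Now P5→P7→P8 = 2+9+12 = 23 is longest, so the finish becomes 23 weeks.
Change in finish: 23 − 25 = -2 weeks.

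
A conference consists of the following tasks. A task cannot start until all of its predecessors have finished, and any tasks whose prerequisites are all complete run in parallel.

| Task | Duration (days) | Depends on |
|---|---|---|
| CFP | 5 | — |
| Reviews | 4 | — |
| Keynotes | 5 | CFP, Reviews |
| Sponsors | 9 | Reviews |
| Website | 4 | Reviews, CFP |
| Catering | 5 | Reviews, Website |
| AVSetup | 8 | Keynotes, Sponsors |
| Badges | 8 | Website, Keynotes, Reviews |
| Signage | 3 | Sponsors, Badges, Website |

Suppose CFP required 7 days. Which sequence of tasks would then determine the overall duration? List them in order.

Critical path before the change: CFP→Keynotes→Badges→Signage = 5+5+8+3 = 21 giving 21 days.
CFP is on the critical path; changing it to 7 makes that path 23 days.
That remains the longest chain; total 23 days.

CFP, Keynotes, Badges, Signage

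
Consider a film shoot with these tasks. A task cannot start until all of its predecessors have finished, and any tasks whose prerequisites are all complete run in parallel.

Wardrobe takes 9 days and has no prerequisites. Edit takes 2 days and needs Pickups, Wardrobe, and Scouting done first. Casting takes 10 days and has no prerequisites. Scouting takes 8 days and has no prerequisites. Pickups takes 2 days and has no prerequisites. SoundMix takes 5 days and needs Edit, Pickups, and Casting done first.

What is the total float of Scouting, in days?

1

Critical path: Wardrobe→Edit→SoundMix = 9+2+5 = 16, so the finish is 16 days.
The longest chain containing Scouting totals 15 days.
Float = 16 − 15 = 1.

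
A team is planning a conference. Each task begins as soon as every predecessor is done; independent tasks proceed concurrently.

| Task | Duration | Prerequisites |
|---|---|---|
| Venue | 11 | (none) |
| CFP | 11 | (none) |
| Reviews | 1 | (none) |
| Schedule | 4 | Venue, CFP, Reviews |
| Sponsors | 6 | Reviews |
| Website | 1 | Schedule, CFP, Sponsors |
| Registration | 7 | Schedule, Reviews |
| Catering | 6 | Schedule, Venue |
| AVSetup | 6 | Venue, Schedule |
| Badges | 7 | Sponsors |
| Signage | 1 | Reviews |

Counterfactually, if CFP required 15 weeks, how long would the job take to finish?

Critical path before the change: CFP→Schedule→Registration = 11+4+7 = 22 giving 22 weeks.
Since CFP is critical, the +4 change carries straight to that chain (now 26 weeks).
No other chain overtakes it, so the finish is 26 weeks.

26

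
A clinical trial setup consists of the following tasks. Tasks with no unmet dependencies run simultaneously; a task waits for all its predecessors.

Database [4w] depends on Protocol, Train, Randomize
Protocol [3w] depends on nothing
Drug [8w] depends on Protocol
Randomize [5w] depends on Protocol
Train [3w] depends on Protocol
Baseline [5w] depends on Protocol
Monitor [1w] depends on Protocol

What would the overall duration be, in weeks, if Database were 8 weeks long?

As given, the longest chain is Protocol→Randomize→Database = 3+5+4 = 12, so the finish is 12 weeks.
Database lies on that path, so at 8 weeks the path becomes 16 weeks.
The critical path is still Protocol→Randomize→Database; finish is now 16 weeks.

16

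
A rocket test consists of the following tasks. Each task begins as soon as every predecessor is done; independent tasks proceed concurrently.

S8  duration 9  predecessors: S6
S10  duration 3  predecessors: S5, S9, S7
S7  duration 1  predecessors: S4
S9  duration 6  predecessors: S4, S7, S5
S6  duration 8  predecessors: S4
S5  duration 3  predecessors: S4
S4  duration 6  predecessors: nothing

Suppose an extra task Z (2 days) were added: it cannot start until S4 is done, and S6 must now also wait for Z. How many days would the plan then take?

25

Originally the plan takes 23 days.
With Z inserted, S6 now waits for max(S4, Z).
New critical path: S4→Z→S6→S8 = 6+2+8+9 = 25 ⇒ 25 days.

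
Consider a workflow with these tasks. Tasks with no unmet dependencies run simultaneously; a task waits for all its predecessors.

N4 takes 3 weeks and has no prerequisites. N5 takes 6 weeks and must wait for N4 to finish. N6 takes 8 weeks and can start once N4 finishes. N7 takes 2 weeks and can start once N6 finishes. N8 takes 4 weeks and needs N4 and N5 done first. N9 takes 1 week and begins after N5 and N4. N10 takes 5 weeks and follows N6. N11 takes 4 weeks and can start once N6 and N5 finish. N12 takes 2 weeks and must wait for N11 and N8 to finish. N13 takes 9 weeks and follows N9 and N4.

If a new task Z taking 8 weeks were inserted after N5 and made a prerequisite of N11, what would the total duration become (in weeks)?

Originally the project takes 19 weeks.
With Z inserted, N11 now waits for max(N6, N5, Z).
New critical path: N4→N5→Z→N11→N12 = 3+6+8+4+2 = 23 ⇒ 23 weeks.

23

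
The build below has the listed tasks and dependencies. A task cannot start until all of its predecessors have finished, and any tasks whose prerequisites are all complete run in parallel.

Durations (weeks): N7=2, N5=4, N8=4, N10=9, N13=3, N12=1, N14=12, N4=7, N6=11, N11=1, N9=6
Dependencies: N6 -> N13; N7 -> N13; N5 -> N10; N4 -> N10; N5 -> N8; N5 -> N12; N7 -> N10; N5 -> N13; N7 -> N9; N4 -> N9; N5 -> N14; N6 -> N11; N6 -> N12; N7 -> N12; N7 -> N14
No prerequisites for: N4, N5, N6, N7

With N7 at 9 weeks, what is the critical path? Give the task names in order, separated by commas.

Critical path before the change: N4→N10 = 7+9 = 16 giving 16 weeks.
N7 is off the critical path — its longest chain is 14 weeks, giving 2 of slack.
Now N7→N14 = 9+12 = 21 is longest, so the finish becomes 21 weeks.

N7, N14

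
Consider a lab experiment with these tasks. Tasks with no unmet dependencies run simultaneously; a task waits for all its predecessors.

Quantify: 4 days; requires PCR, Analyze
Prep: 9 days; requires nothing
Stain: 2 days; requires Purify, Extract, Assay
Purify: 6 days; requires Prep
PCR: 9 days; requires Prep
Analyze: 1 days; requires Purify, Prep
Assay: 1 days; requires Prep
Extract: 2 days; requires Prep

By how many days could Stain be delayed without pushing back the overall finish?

5

Prep→PCR→Quantify = 9+9+4 = 22 sets the makespan at 22 days.
Longest path through Stain: 17 days (earliest finish 17, latest finish 22).
So Stain can slip 22 − 17 = 5 days.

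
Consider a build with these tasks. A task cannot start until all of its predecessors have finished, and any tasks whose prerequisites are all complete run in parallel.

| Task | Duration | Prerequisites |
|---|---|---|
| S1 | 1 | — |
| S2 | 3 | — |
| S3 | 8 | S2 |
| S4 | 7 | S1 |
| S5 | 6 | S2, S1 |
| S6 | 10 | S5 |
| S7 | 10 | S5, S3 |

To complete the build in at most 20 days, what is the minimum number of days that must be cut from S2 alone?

1

Current finish: 21 days; target: 20.
S2 is on every critical path, so each day cut from S2 cuts the finish by one (this holds down to a finish of 19).
Need 21 − 20 = 1 day off S2 → S2 becomes 2 days, finish becomes 20.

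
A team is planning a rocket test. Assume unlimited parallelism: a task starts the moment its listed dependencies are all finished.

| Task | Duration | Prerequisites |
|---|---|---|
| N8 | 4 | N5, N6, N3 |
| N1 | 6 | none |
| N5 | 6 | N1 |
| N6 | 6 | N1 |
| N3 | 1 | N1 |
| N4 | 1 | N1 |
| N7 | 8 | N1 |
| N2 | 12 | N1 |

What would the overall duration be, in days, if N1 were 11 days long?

23

Baseline: N1→N2 = 6+12 = 18 → 18 days.
N1 is on the critical path; changing it to 11 makes that path 23 days.
No other chain overtakes it, so the finish is 23 days.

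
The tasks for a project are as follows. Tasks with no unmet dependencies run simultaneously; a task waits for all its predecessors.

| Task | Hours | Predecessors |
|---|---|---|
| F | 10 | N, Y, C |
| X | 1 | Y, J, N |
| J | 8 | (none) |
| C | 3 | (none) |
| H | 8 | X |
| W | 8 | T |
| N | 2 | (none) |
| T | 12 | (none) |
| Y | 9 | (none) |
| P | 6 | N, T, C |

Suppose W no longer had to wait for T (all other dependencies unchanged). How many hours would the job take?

Before: longest chain T→W = 12+8 = 20, finish 20.
Without T→W, W's earliest start moves from 12 to 0.
After: Y→F = 9+10 = 19 → 19 hours.

19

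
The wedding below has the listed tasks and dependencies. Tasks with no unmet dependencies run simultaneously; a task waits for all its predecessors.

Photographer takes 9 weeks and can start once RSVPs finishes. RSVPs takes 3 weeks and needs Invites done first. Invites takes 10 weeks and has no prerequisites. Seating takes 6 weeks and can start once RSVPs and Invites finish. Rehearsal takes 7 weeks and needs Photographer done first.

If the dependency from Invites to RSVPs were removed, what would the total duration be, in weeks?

Original critical path: Invites→RSVPs→Photographer→Rehearsal = 10+3+9+7 = 29 ⇒ 29 weeks.
Without Invites→RSVPs, RSVPs's earliest start moves from 10 to 0.
After: RSVPs→Photographer→Rehearsal = 3+9+7 = 19 → 19 weeks.

19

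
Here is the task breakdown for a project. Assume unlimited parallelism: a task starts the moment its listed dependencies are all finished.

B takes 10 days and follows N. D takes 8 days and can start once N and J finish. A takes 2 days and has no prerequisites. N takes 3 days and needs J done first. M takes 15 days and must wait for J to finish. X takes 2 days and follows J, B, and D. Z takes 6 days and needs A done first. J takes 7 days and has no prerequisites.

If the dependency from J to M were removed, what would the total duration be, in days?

Before: longest chain J→M = 7+15 = 22, finish 22.
Without J→M, M's earliest start moves from 7 to 0.
After: J→N→B→X = 7+3+10+2 = 22 → 22 days.

22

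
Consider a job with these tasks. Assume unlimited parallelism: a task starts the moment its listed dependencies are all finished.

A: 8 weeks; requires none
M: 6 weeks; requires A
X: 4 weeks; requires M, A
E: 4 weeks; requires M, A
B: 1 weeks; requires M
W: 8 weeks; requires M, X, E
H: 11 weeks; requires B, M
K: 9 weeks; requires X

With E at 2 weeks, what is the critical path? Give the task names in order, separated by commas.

Critical path before the change: A→M→X→K = 8+6+4+9 = 27 giving 27 weeks.
E is off the critical path — its longest chain is 26 weeks, giving 1 of slack.
No other chain overtakes it, so the finish is 27 weeks.

A, M, X, K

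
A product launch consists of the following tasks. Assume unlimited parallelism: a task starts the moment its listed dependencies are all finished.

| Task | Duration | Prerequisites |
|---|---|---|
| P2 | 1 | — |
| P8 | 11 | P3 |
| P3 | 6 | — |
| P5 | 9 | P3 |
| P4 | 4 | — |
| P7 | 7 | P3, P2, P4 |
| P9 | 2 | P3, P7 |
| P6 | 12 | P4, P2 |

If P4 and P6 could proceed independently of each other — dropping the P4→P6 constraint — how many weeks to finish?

17

With the dependency in place, P3→P8 = 6+11 = 17 sets the finish at 17 weeks.
Without P4→P6, P6's earliest start moves from 4 to 1.
After: P3→P8 = 6+11 = 17 → 17 weeks.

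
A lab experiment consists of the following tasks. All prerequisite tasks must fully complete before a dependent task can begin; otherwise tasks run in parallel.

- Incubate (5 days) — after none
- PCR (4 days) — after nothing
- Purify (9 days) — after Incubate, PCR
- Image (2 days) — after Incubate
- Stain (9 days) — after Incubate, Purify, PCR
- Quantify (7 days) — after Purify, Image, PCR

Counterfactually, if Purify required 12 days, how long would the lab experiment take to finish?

The binding path is Incubate→Purify→Stain = 5+9+9 = 23; finish at 23 days.
Purify is on the critical path; changing it to 12 makes that path 26 days.
No other chain overtakes it, so the finish is 26 days.

26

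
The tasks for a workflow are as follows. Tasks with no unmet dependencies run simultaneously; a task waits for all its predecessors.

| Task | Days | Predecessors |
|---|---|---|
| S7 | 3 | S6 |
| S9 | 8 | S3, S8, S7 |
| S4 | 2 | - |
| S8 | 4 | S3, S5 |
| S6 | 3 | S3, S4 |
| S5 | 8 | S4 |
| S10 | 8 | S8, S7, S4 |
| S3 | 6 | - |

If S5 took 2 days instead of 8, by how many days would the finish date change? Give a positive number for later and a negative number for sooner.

Baseline: S4→S5→S8→S9 = 2+8+4+8 = 22 → 22 days.
S5 is on the critical path; changing it to 2 makes that path 16 days.
Now S3→S6→S7→S9 = 6+3+3+8 = 20 is longest, so the finish becomes 20 days.
Change in finish: 20 − 22 = -2 days.

-2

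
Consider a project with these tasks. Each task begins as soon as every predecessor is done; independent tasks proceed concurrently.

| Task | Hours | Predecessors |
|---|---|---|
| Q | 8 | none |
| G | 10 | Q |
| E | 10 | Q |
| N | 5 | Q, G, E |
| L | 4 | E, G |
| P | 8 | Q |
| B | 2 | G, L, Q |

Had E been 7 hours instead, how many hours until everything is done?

24

The binding path is Q→E→L→B = 8+10+4+2 = 24; finish at 24 hours.
E lies on that path, so at 7 hours the path becomes 21 hours.
Now Q→G→L→B = 8+10+4+2 = 24 is longest, so the finish becomes 24 hours.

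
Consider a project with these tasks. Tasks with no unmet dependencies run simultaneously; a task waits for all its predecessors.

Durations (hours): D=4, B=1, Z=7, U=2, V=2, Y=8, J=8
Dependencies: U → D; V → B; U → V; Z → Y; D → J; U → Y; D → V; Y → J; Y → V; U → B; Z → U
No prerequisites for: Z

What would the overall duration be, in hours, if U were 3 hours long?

The binding path is Z→U→Y→J = 7+2+8+8 = 25; finish at 25 hours.
U is on the critical path; changing it to 3 makes that path 26 hours.
No other chain overtakes it, so the finish is 26 hours.

26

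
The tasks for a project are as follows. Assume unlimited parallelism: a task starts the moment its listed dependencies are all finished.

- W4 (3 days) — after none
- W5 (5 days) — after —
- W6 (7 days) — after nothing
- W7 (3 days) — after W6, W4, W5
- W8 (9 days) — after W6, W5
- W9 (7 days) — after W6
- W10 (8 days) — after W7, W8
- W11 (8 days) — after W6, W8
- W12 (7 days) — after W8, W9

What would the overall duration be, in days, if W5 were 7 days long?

24

As given, the longest chain is W6→W8→W10 = 7+9+8 = 24, so the finish is 24 days.
W5 has 2 days of float (longest path through it is 22).
The binding chain switches to W5→W8→W10 = 7+9+8 = 24; finish 24 days.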